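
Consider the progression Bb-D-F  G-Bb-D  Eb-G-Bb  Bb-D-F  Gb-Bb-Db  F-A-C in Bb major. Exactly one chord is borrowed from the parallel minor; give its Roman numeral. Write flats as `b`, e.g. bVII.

Bb major has the diatonic set Bb, Cm, Dm, Eb, F, Gm, Adim. Bb–D–F = Bb, G–Bb–D = Gm, Eb–G–Bb = Eb and F–A–C = F all belong to that set. But Gb–Bb–Db is foreign: the diatonic vi on degree 6 is Gm, whereas Gb comes from Bb minor. It is labeled bVI.

bVI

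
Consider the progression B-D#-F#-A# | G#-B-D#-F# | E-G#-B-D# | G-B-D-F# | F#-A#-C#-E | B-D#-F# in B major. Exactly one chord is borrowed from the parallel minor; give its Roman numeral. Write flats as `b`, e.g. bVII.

bVImaj7

In B major the diatonic chords are B, C#m, D#m, E, F#, G#m, A#dim. B–D#–F#–A# = Bmaj7, G#–B–D#–F# = G#m7, E–G#–B–D# = Emaj7, F#–A#–C#–E = F#7 and B–D#–F# = B are all diatonic. G–B–D–F# doesn't fit — on degree 6 B major would have G#m (vi). Gmaj7 is the degree-6 chord of B minor, so it is the borrowed bVImaj7.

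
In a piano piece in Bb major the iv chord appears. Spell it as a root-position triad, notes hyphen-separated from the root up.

Eb-Gb-Bb

iv is built on scale degree 4, which is Eb in both Bb major and its parallel. Building the minor chord from the parallel minor on Eb: Eb–Gb–Bb.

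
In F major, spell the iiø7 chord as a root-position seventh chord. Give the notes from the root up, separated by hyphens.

G-Bb-Db-F

iiø7 is built on scale degree 2, which is G in both F major and its parallel. Building the half-diminished-seventh chord from the parallel minor on G: G–Bb–Db–F.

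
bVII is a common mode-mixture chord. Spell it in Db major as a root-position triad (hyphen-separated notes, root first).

bVII is built on the lowered scale degree 7. In Db major degree 7 is C; lowered it becomes Cb. Stacking thirds in Db minor on Cb gives Cb–Eb–Gb.

Cb-Eb-Gb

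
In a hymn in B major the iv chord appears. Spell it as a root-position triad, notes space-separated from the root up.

The root, E, is scale degree 4 — the same note in B major and B minor; only the chord quality changes. Building the minor chord from the parallel minor on E: E–G–B.

E G B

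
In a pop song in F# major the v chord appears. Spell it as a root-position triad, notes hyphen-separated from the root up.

C#-E-G#

The root, C#, is scale degree 5 — the same note in F# major and F# minor; only the chord quality changes. Building the minor chord from the parallel minor on C#: C#–E–G#.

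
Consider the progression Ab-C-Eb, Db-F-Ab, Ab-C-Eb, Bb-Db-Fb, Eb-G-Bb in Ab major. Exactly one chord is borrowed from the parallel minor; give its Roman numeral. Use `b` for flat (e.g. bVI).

Ab major has the diatonic set Ab, Bbm, Cm, Db, Eb, Fm, Gdim. Ab–C–Eb = Ab, Db–F–Ab = Db and Eb–G–Bb = Eb are all diatonic. But Bb–Db–Fb is foreign: the diatonic ii on degree 2 is Bbm, whereas Bbdim comes from Ab minor. It is labeled ii°.

ii°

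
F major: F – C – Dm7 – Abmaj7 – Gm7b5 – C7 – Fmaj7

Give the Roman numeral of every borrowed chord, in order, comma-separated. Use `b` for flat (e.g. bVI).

F major has the diatonic set F, Gm, Am, Bb, C, Dm, Edim. F, C, Dm7, C7 and Fmaj7 are all diatonic. Abmaj7 (Ab–C–Eb–G) is not: scale degree 3 in F major carries Am (iii). In F minor the chord on that degree is Abmaj7, so here it functions as bIIImaj7, borrowed from the parallel minor. Gm7b5 (G–Bb–Db–F) is not: scale degree 2 in F major carries Gm (ii). In F minor the chord on that degree is Gm7b5, so here it functions as iiø7, borrowed from the parallel minor.

bIIImaj7, iiø7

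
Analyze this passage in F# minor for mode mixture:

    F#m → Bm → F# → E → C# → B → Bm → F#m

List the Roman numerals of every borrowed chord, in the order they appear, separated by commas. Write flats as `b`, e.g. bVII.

I, IV

F# minor has the diatonic set F#m, G#dim, A, Bm, C#, D, E (with V from harmonic minor). F#m, Bm, E and C# all belong to that set. F# (F#–A#–C#) is not: scale degree 1 in F# minor carries F#m (i). In F# major the chord on that degree is F#, so here it functions as I, borrowed from the parallel major. B (B–D#–F#) doesn't fit — on degree 4 F# minor would have Bm (iv). B is the degree-4 chord of F# major, so it is the borrowed IV.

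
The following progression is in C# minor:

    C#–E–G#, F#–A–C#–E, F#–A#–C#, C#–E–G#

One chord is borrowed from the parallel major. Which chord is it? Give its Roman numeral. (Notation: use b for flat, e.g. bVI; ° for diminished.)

C# minor has the diatonic set C#m, D#dim, E, F#m, G#, A, B (with V from harmonic minor). Of the given chords, C#–E–G# = C#m and F#–A–C#–E = F#m7 are diatonic. But F#–A#–C# is foreign: the diatonic iv on degree 4 is F#m, whereas F# comes from C# major. It is labeled IV.

IV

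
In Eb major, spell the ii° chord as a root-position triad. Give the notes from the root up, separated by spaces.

ii° is built on scale degree 2, which is F in both Eb major and its parallel. Stacking thirds in Eb minor on F gives F–Ab–Cb.

F Ab Cb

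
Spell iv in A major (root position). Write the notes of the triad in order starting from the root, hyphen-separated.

D-F-A

The root, D, is scale degree 4 — the same note in A major and A minor; only the chord quality changes. Stacking thirds in A minor on D gives D–F–A.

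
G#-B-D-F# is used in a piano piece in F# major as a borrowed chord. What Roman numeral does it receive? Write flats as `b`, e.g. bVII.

The root G# is the diatonic 2nd degree of F# major; the borrowing shows in the chord quality. Diatonically F# major has G#m (ii) on that degree; G#–B–D–F# is instead the half-diminished-seventh chord native to F# minor, so it takes the label iiø7.

iiø7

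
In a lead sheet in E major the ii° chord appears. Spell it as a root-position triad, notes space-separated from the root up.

F# A C

The root, F#, is scale degree 2 — the same note in E major and E minor; only the chord quality changes. Stacking thirds in E minor on F# gives F#–A–C.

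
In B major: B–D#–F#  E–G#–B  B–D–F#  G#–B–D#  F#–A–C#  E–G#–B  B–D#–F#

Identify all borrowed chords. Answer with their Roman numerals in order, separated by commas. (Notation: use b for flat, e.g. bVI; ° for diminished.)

i, v

In B major the diatonic chords are B, C#m, D#m, E, F#, G#m, A#dim. B–D#–F# = B, E–G#–B = E and G#–B–D# = G#m all belong to that set. B–D–F# is not: scale degree 1 in B major carries B (I). In B minor the chord on that degree is Bm, so here it functions as i, borrowed from the parallel minor. F#–A–C# is not: scale degree 5 in B major carries F# (V). In B minor the chord on that degree is F#m, so here it functions as v, borrowed from the parallel minor.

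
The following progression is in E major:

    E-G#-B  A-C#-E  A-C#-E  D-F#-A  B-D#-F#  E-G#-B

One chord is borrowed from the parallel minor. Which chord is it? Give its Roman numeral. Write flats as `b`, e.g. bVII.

In E major the diatonic chords are E, F#m, G#m, A, B, C#m, D#dim. Of the given chords, E–G#–B = E, A–C#–E = A and B–D#–F# = B are diatonic. But D–F#–A is foreign: the diatonic vii° on degree 7 is D#dim, whereas D comes from E minor. It is labeled bVII.

bVII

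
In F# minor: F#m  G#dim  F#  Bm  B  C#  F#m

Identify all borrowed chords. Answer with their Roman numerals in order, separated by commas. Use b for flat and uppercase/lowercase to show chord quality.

I, IV

The diatonic triads in F# minor (with V from harmonic minor) are F#m, G#dim, A, Bm, C#, D, E. F#m, G#dim, Bm and C# all belong to that set. F# (F#–A#–C#) is not: scale degree 1 in F# minor carries F#m (i). In F# major the chord on that degree is F#, so here it functions as I, borrowed from the parallel major. B (B–D#–F#) is not: scale degree 4 in F# minor carries Bm (iv). In F# major the chord on that degree is B, so here it functions as IV, borrowed from the parallel major.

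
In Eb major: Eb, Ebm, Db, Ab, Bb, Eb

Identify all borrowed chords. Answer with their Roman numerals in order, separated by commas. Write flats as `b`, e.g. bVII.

The diatonic triads in Eb major are Eb, Fm, Gm, Ab, Bb, Cm, Ddim. Eb, Ab and Bb all belong to that set. Ebm (Eb–Gb–Bb) is not: scale degree 1 in Eb major carries Eb (I). In Eb minor the chord on that degree is Ebm, so here it functions as i, borrowed from the parallel minor. But Db (Db–F–Ab) is foreign: the diatonic vii° on degree 7 is Ddim, whereas Db comes from Eb minor. It is labeled bVII.

i, bVII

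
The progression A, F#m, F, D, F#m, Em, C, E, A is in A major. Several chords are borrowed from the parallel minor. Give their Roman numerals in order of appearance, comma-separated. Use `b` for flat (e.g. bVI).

In A major the diatonic chords are A, Bm, C#m, D, E, F#m, G#dim. A, F#m, D and E are all diatonic. F (F–A–C) doesn't fit — on degree 6 A major would have F#m (vi). F is the degree-6 chord of A minor, so it is the borrowed bVI. Em (E–G–B) is not: scale degree 5 in A major carries E (V). In A minor the chord on that degree is Em, so here it functions as v, borrowed from the parallel minor. But C (C–E–G) is foreign: the diatonic iii on degree 3 is C#m, whereas C comes from A minor. It is labeled bIII.

bVI, v, bIII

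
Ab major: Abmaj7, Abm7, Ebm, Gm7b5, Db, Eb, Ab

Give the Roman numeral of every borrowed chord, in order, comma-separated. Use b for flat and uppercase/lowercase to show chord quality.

Ab major has the diatonic set Ab, Bbm, Cm, Db, Eb, Fm, Gdim. Abmaj7, Gm7b5, Db, Eb and Ab all belong to that set. But Abm7 (Ab–Cb–Eb–Gb) is foreign: the diatonic I on degree 1 is Ab, whereas Abm7 comes from Ab minor. It is labeled i7. Ebm (Eb–Gb–Bb) is not: scale degree 5 in Ab major carries Eb (V). In Ab minor the chord on that degree is Ebm, so here it functions as v, borrowed from the parallel minor.

i7, v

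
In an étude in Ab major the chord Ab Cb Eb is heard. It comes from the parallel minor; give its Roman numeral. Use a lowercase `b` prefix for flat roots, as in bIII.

i

Ab is scale degree 1 in Ab major. Ab–Cb–Eb is a minor chord — the form found in Ab minor, not the diatonic I (Ab). Borrowed into Ab major it is written i.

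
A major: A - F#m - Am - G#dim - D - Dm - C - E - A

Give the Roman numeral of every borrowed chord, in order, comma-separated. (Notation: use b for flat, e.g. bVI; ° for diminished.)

i, iv, bIII

A major has the diatonic set A, Bm, C#m, D, E, F#m, G#dim. A, F#m, G#dim, D and E are all diatonic. Am (A–C–E) is not: scale degree 1 in A major carries A (I). In A minor the chord on that degree is Am, so here it functions as i, borrowed from the parallel minor. Dm (D–F–A) doesn't fit — on degree 4 A major would have D (IV). Dm is the degree-4 chord of A minor, so it is the borrowed iv. C (C–E–G) doesn't fit — on degree 3 A major would have C#m (iii). C is the degree-3 chord of A minor, so it is the borrowed bIII.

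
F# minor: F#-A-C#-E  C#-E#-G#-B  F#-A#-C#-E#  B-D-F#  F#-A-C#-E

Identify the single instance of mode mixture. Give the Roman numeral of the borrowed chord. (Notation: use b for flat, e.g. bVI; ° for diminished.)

Imaj7

In F# minor (with V from harmonic minor) the diatonic chords are F#m, G#dim, A, Bm, C#, D, E. F#–A–C#–E = F#m7, C#–E#–G#–B = C#7 and B–D–F# = Bm are all diatonic. F#–A#–C#–E# doesn't fit — on degree 1 F# minor would have F#m (i). F#maj7 is the degree-1 chord of F# major, so it is the borrowed Imaj7.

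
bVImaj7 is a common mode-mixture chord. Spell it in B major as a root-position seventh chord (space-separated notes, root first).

G B D F#

bVImaj7 is built on the lowered scale degree 6. In B major degree 6 is G#; lowered it becomes G. In B minor the chord on G is G–B–D–F#.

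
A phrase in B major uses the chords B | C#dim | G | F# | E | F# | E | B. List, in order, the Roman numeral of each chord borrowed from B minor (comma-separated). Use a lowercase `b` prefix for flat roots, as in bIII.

The diatonic triads in B major are B, C#m, D#m, E, F#, G#m, A#dim. Of the given chords, B, F# and E are diatonic. But C#dim (C#–E–G) is foreign: the diatonic ii on degree 2 is C#m, whereas C#dim comes from B minor. It is labeled ii°. G (G–B–D) is not: scale degree 6 in B major carries G#m (vi). In B minor the chord on that degree is G, so here it functions as bVI, borrowed from the parallel minor.

ii°, bVI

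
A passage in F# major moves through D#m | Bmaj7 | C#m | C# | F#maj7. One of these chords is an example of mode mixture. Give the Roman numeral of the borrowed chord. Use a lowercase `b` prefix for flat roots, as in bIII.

The diatonic triads in F# major are F#, G#m, A#m, B, C#, D#m, E#dim. D#m, Bmaj7, C# and F#maj7 are all diatonic. C#m (C#–E–G#) is not: scale degree 5 in F# major carries C# (V). In F# minor the chord on that degree is C#m, so here it functions as v, borrowed from the parallel minor.

v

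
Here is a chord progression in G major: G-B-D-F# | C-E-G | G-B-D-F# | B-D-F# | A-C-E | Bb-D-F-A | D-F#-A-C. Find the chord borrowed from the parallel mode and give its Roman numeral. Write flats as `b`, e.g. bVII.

G major has the diatonic set G, Am, Bm, C, D, Em, F#dim. G–B–D–F# = Gmaj7, C–E–G = C, B–D–F# = Bm, A–C–E = Am and D–F#–A–C = D7 all belong to that set. But Bb–D–F–A is foreign: the diatonic iii on degree 3 is Bm, whereas Bbmaj7 comes from G minor. It is labeled bIIImaj7.

bIIImaj7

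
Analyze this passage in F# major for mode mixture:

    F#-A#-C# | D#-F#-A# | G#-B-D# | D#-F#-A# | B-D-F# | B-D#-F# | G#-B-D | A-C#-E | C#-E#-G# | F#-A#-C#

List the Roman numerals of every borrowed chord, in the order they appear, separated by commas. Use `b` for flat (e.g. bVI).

F# major has the diatonic set F#, G#m, A#m, B, C#, D#m, E#dim. F#–A#–C# = F#, D#–F#–A# = D#m, G#–B–D# = G#m, B–D#–F# = B and C#–E#–G# = C# all belong to that set. B–D–F# is not: scale degree 4 in F# major carries B (IV). In F# minor the chord on that degree is Bm, so here it functions as iv, borrowed from the parallel minor. But G#–B–D is foreign: the diatonic ii on degree 2 is G#m, whereas G#dim comes from F# minor. It is labeled ii°. A–C#–E doesn't fit — on degree 3 F# major would have A#m (iii). A is the degree-3 chord of F# minor, so it is the borrowed bIII.

iv, ii°, bIII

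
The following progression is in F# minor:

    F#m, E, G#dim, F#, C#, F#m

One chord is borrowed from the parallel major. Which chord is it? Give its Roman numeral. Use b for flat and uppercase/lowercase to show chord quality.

In F# minor (with V from harmonic minor) the diatonic chords are F#m, G#dim, A, Bm, C#, D, E. F#m, E, G#dim and C# are all diatonic. F# (F#–A#–C#) is not: scale degree 1 in F# minor carries F#m (i). In F# major the chord on that degree is F#, so here it functions as I, borrowed from the parallel major.

I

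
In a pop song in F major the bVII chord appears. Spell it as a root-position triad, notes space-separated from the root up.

Eb G Bb

bVII is built on the lowered scale degree 7. In F major degree 7 is E; lowered it becomes Eb. Stacking thirds in F minor on Eb gives Eb–G–Bb.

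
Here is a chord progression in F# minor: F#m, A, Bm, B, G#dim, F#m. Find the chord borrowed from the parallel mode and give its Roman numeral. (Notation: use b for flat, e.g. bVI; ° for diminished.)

In F# minor (with V from harmonic minor) the diatonic chords are F#m, G#dim, A, Bm, C#, D, E. F#m, A, Bm and G#dim are all diatonic. But B (B–D#–F#) is foreign: the diatonic iv on degree 4 is Bm, whereas B comes from F# major. It is labeled IV.

IV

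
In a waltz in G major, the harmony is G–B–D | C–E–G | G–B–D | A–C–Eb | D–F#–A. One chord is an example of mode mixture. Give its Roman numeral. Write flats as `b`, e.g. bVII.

In G major the diatonic chords are G, Am, Bm, C, D, Em, F#dim. Of the given chords, G–B–D = G, C–E–G = C and D–F#–A = D are diatonic. But A–C–Eb is foreign: the diatonic ii on degree 2 is Am, whereas Adim comes from G minor. It is labeled ii°.

ii°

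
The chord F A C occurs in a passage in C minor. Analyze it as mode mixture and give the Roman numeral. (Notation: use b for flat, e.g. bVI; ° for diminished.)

IV

F is scale degree 4 in C minor. F–A–C is a major chord — the form found in C major, not the diatonic iv (Fm). Borrowed into C minor it is written IV.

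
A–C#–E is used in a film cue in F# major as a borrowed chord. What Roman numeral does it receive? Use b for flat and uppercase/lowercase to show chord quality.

In F# major scale degree 3 is A#; A is its lowered form, from F# minor. A–C#–E is a major chord — the form found in F# minor, not the diatonic iii (A#m). Borrowed into F# major it is written bIII.

bIII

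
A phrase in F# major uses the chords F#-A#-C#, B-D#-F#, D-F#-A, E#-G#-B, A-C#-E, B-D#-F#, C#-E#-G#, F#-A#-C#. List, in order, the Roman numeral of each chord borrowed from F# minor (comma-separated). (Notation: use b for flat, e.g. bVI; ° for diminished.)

bVI, bIII

F# major has the diatonic set F#, G#m, A#m, B, C#, D#m, E#dim. Of the given chords, F#–A#–C# = F#, B–D#–F# = B, E#–G#–B = E#dim and C#–E#–G# = C# are diatonic. D–F#–A is not: scale degree 6 in F# major carries D#m (vi). In F# minor the chord on that degree is D, so here it functions as bVI, borrowed from the parallel minor. A–C#–E doesn't fit — on degree 3 F# major would have A#m (iii). A is the degree-3 chord of F# minor, so it is the borrowed bIII.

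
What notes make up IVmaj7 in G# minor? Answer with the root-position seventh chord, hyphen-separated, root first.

The root, C#, is scale degree 4 — the same note in G# minor and G# major; only the chord quality changes. In G# major the chord on C# is C#–E#–G#–B#.

C#-E#-G#-B#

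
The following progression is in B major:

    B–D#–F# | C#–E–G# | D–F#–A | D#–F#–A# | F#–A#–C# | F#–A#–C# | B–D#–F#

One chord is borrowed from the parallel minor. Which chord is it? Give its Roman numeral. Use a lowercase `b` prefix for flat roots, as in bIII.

bIII

In B major the diatonic chords are B, C#m, D#m, E, F#, G#m, A#dim. B–D#–F# = B, C#–E–G# = C#m, D#–F#–A# = D#m and F#–A#–C# = F# all belong to that set. But D–F#–A is foreign: the diatonic iii on degree 3 is D#m, whereas D comes from B minor. It is labeled bIII.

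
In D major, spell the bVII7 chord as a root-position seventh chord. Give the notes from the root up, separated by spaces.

The root of bVII7 is the lowered 7th degree: C# becomes C. In D minor the chord on C is C–E–G–Bb.

C E G Bb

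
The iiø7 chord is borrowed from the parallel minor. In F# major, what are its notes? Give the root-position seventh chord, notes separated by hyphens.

G#-B-D-F#

The root, G#, is scale degree 2 — the same note in F# major and F# minor; only the chord quality changes. In F# minor the chord on G# is G#–B–D–F#.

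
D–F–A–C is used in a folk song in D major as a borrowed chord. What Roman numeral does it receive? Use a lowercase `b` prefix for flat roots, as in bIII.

D is scale degree 1 in D major. Diatonically D major has D (I) on that degree; D–F–A–C is instead the minor-seventh chord native to D minor, so it takes the label i7.

i7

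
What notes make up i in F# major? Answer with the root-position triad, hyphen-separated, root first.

F#-A-C#

i is built on scale degree 1, which is F# in both F# major and its parallel. Stacking thirds in F# minor on F# gives F#–A–C#.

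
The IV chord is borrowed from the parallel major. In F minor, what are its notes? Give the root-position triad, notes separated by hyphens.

IV is built on scale degree 4, which is Bb in both F minor and its parallel. Stacking thirds in F major on Bb gives Bb–D–F.

Bb-D-F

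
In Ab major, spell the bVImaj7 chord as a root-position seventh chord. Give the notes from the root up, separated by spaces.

Fb Ab Cb Eb

Scale degree 6 in Ab major is F. bVImaj7 uses the lowered form, Fb, taken from Ab minor. In Ab minor the chord on Fb is Fb–Ab–Cb–Eb.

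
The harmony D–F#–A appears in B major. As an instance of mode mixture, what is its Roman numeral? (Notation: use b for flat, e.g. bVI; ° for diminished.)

bIII

In B major scale degree 3 is D#; D is its lowered form, from B minor. The diatonic chord on degree 3 would be D#m (iii), but D–F#–A is the major chord from B minor. As a borrowed chord it is labeled bIII.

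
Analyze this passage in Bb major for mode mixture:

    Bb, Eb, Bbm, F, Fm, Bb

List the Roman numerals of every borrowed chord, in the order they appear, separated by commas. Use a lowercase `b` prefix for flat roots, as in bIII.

i, v

The diatonic triads in Bb major are Bb, Cm, Dm, Eb, F, Gm, Adim. Bb, Eb and F all belong to that set. But Bbm (Bb–Db–F) is foreign: the diatonic I on degree 1 is Bb, whereas Bbm comes from Bb minor. It is labeled i. Fm (F–Ab–C) is not: scale degree 5 in Bb major carries F (V). In Bb minor the chord on that degree is Fm, so here it functions as v, borrowed from the parallel minor.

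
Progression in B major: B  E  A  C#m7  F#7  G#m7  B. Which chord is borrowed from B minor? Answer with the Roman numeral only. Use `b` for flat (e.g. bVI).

bVII

In B major the diatonic chords are B, C#m, D#m, E, F#, G#m, A#dim. Of the given chords, B, E, C#m7, F#7 and G#m7 are diatonic. A (A–C#–E) doesn't fit — on degree 7 B major would have A#dim (vii°). A is the degree-7 chord of B minor, so it is the borrowed bVII.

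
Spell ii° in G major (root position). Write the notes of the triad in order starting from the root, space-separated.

The root, A, is scale degree 2 — the same note in G major and G minor; only the chord quality changes. In G minor the chord on A is A–C–Eb.

A C Eb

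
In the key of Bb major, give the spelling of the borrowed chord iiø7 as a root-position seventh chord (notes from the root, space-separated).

C Eb Gb Bb

iiø7 is built on scale degree 2, which is C in both Bb major and its parallel. In Bb minor the chord on C is C–Eb–Gb–Bb.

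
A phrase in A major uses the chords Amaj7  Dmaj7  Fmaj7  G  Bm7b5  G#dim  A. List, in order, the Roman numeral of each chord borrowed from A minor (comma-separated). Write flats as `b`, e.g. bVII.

bVImaj7, bVII, iiø7

In A major the diatonic chords are A, Bm, C#m, D, E, F#m, G#dim. Amaj7, Dmaj7, G#dim and A are all diatonic. Fmaj7 (F–A–C–E) is not: scale degree 6 in A major carries F#m (vi). In A minor the chord on that degree is Fmaj7, so here it functions as bVImaj7, borrowed from the parallel minor. G (G–B–D) is not: scale degree 7 in A major carries G#dim (vii°). In A minor the chord on that degree is G, so here it functions as bVII, borrowed from the parallel minor. Bm7b5 (B–D–F–A) is not: scale degree 2 in A major carries Bm (ii). In A minor the chord on that degree is Bm7b5, so here it functions as iiø7, borrowed from the parallel minor.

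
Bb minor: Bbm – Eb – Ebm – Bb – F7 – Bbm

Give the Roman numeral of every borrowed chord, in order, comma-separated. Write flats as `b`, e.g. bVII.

Bb minor has the diatonic set Bbm, Cdim, Db, Ebm, F, Gb, Ab (with V from harmonic minor). Bbm, Ebm and F7 all belong to that set. Eb (Eb–G–Bb) doesn't fit — on degree 4 Bb minor would have Ebm (iv). Eb is the degree-4 chord of Bb major, so it is the borrowed IV. Bb (Bb–D–F) doesn't fit — on degree 1 Bb minor would have Bbm (i). Bb is the degree-1 chord of Bb major, so it is the borrowed I.

IV, I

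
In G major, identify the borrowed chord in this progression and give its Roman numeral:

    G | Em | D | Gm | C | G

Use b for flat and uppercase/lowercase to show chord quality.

i

G major has the diatonic set G, Am, Bm, C, D, Em, F#dim. G, Em, D and C all belong to that set. But Gm (G–Bb–D) is foreign: the diatonic I on degree 1 is G, whereas Gm comes from G minor. It is labeled i.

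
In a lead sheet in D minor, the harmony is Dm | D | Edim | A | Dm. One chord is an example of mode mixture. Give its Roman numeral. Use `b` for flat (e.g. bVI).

In D minor (with V from harmonic minor) the diatonic chords are Dm, Edim, F, Gm, A, Bb, C. Dm, Edim and A are all diatonic. D (D–F#–A) is not: scale degree 1 in D minor carries Dm (i). In D major the chord on that degree is D, so here it functions as I, borrowed from the parallel major.

I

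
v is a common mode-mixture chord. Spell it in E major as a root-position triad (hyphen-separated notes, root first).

v is built on scale degree 5, which is B in both E major and its parallel. Stacking thirds in E minor on B gives B–D–F#.

B-D-F#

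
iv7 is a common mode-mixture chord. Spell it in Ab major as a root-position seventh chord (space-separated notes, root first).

iv7 is built on scale degree 4, which is Db in both Ab major and its parallel. Building the minor-seventh chord from the parallel minor on Db: Db–Fb–Ab–Cb.

Db Fb Ab Cb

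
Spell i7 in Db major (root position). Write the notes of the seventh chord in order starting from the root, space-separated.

i7 is built on scale degree 1, which is Db in both Db major and its parallel. Stacking thirds in Db minor on Db gives Db–Fb–Ab–Cb.

Db Fb Ab Cb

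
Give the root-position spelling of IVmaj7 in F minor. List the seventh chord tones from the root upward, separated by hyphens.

IVmaj7 is built on scale degree 4, which is Bb in both F minor and its parallel. Stacking thirds in F major on Bb gives Bb–D–F–A.

Bb-D-F-A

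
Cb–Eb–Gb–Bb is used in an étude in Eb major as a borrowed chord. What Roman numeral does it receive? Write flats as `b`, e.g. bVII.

The root Cb is the lowered 6th scale degree — diatonically Eb major has C there. Diatonically Eb major has Cm (vi) on that degree; Cb–Eb–Gb–Bb is instead the major-seventh chord native to Eb minor, so it takes the label bVImaj7.

bVImaj7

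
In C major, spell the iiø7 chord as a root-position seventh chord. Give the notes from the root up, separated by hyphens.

D-F-Ab-C

The root, D, is scale degree 2 — the same note in C major and C minor; only the chord quality changes. In C minor the chord on D is D–F–Ab–C.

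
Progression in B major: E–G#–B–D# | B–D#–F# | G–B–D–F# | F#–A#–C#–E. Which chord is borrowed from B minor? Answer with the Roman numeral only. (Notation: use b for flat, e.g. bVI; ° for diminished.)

B major has the diatonic set B, C#m, D#m, E, F#, G#m, A#dim. E–G#–B–D# = Emaj7, B–D#–F# = B and F#–A#–C#–E = F#7 are all diatonic. G–B–D–F# doesn't fit — on degree 6 B major would have G#m (vi). Gmaj7 is the degree-6 chord of B minor, so it is the borrowed bVImaj7.

bVImaj7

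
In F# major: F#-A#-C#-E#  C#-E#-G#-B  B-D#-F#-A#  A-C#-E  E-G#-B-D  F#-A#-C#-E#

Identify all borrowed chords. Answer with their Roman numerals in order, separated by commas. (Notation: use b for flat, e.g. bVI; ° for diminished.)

bIII, bVII7

In F# major the diatonic chords are F#, G#m, A#m, B, C#, D#m, E#dim. F#–A#–C#–E# = F#maj7, C#–E#–G#–B = C#7 and B–D#–F#–A# = Bmaj7 all belong to that set. But A–C#–E is foreign: the diatonic iii on degree 3 is A#m, whereas A comes from F# minor. It is labeled bIII. E–G#–B–D is not: scale degree 7 in F# major carries E#dim (vii°). In F# minor the chord on that degree is E7, so here it functions as bVII7, borrowed from the parallel minor.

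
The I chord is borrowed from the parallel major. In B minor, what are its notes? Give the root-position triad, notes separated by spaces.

B D# F#

The root, B, is scale degree 1 — the same note in B minor and B major; only the chord quality changes. In B major the chord on B is B–D#–F#.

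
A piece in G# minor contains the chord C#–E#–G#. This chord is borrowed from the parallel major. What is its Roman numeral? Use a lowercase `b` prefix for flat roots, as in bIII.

The root C# is the diatonic 4th degree of G# minor; the borrowing shows in the chord quality. The diatonic chord on degree 4 would be C#m (iv), but C#–E#–G# is the major chord from G# major. As a borrowed chord it is labeled IV.

IV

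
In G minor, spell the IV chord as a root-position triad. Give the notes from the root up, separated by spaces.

The root, C, is scale degree 4 — the same note in G minor and G major; only the chord quality changes. Stacking thirds in G major on C gives C–E–G.

C E G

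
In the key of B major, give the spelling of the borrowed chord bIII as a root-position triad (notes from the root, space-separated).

D F# A

bIII is built on the lowered scale degree 3. In B major degree 3 is D#; lowered it becomes D. Stacking thirds in B minor on D gives D–F#–A.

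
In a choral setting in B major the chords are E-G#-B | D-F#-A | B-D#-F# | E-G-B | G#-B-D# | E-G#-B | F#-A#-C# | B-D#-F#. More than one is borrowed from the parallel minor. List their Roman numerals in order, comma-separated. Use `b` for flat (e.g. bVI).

bIII, iv

B major has the diatonic set B, C#m, D#m, E, F#, G#m, A#dim. Of the given chords, E–G#–B = E, B–D#–F# = B, G#–B–D# = G#m and F#–A#–C# = F# are diatonic. D–F#–A doesn't fit — on degree 3 B major would have D#m (iii). D is the degree-3 chord of B minor, so it is the borrowed bIII. But E–G–B is foreign: the diatonic IV on degree 4 is E, whereas Em comes from B minor. It is labeled iv.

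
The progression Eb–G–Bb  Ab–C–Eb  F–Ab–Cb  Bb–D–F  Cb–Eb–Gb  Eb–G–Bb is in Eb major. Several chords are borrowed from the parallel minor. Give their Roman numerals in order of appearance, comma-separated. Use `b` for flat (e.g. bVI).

Eb major has the diatonic set Eb, Fm, Gm, Ab, Bb, Cm, Ddim. Eb–G–Bb = Eb, Ab–C–Eb = Ab and Bb–D–F = Bb all belong to that set. F–Ab–Cb is not: scale degree 2 in Eb major carries Fm (ii). In Eb minor the chord on that degree is Fdim, so here it functions as ii°, borrowed from the parallel minor. But Cb–Eb–Gb is foreign: the diatonic vi on degree 6 is Cm, whereas Cb comes from Eb minor. It is labeled bVI.

ii°, bVI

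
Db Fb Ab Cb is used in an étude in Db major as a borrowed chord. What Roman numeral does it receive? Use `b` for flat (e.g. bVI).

i7

Db is scale degree 1 in Db major. The diatonic chord on degree 1 would be Db (I), but Db–Fb–Ab–Cb is the minor-seventh chord from Db minor. As a borrowed chord it is labeled i7.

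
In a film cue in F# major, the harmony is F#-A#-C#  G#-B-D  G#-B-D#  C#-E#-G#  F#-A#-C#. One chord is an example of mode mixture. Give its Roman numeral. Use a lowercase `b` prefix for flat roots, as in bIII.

F# major has the diatonic set F#, G#m, A#m, B, C#, D#m, E#dim. Of the given chords, F#–A#–C# = F#, G#–B–D# = G#m and C#–E#–G# = C# are diatonic. But G#–B–D is foreign: the diatonic ii on degree 2 is G#m, whereas G#dim comes from F# minor. It is labeled ii°.

ii°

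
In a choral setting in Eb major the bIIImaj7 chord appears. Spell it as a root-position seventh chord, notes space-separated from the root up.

Gb Bb Db F

bIIImaj7 is built on the lowered scale degree 3. In Eb major degree 3 is G; lowered it becomes Gb. In Eb minor the chord on Gb is Gb–Bb–Db–F.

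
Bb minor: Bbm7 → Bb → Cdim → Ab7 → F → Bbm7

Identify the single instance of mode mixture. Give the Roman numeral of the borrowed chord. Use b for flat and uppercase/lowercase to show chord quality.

The diatonic triads in Bb minor (with V from harmonic minor) are Bbm, Cdim, Db, Ebm, F, Gb, Ab. Of the given chords, Bbm7, Cdim, Ab7 and F are diatonic. But Bb (Bb–D–F) is foreign: the diatonic i on degree 1 is Bbm, whereas Bb comes from Bb major. It is labeled I.

I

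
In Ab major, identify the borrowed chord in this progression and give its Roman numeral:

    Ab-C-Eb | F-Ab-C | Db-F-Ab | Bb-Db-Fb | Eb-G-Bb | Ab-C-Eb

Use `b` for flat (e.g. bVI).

The diatonic triads in Ab major are Ab, Bbm, Cm, Db, Eb, Fm, Gdim. Ab–C–Eb = Ab, F–Ab–C = Fm, Db–F–Ab = Db and Eb–G–Bb = Eb are all diatonic. Bb–Db–Fb doesn't fit — on degree 2 Ab major would have Bbm (ii). Bbdim is the degree-2 chord of Ab minor, so it is the borrowed ii°.

ii°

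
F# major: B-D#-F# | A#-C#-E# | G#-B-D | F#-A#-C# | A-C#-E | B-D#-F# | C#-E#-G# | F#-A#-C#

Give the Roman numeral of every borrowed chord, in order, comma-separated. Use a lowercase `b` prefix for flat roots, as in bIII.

ii°, bIII

In F# major the diatonic chords are F#, G#m, A#m, B, C#, D#m, E#dim. B–D#–F# = B, A#–C#–E# = A#m, F#–A#–C# = F# and C#–E#–G# = C# all belong to that set. G#–B–D is not: scale degree 2 in F# major carries G#m (ii). In F# minor the chord on that degree is G#dim, so here it functions as ii°, borrowed from the parallel minor. A–C#–E is not: scale degree 3 in F# major carries A#m (iii). In F# minor the chord on that degree is A, so here it functions as bIII, borrowed from the parallel minor.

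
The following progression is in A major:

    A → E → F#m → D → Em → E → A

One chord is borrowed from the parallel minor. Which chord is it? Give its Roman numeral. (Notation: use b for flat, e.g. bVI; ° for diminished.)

v

The diatonic triads in A major are A, Bm, C#m, D, E, F#m, G#dim. Of the given chords, A, E, F#m and D are diatonic. Em (E–G–B) doesn't fit — on degree 5 A major would have E (V). Em is the degree-5 chord of A minor, so it is the borrowed v.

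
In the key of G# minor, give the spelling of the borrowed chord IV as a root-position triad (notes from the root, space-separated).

IV is built on scale degree 4, which is C# in both G# minor and its parallel. Building the major chord from the parallel major on C#: C#–E#–G#.

C# E# G#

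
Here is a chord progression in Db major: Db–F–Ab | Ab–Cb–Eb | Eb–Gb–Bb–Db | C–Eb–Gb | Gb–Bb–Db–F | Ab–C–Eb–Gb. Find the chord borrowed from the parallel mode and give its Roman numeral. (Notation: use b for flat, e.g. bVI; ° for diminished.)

The diatonic triads in Db major are Db, Ebm, Fm, Gb, Ab, Bbm, Cdim. Db–F–Ab = Db, Eb–Gb–Bb–Db = Ebm7, C–Eb–Gb = Cdim, Gb–Bb–Db–F = Gbmaj7 and Ab–C–Eb–Gb = Ab7 are all diatonic. Ab–Cb–Eb is not: scale degree 5 in Db major carries Ab (V). In Db minor the chord on that degree is Abm, so here it functions as v, borrowed from the parallel minor.

v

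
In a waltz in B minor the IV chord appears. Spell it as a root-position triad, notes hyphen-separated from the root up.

E-G#-B

IV is built on scale degree 4, which is E in both B minor and its parallel. Building the major chord from the parallel major on E: E–G#–B.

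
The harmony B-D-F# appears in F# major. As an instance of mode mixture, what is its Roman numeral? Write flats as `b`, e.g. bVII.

The root B is the diatonic 4th degree of F# major; the borrowing shows in the chord quality. The diatonic chord on degree 4 would be B (IV), but B–D–F# is the minor chord from F# minor. As a borrowed chord it is labeled iv.

iv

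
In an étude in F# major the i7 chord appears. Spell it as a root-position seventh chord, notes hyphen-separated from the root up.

i7 is built on scale degree 1, which is F# in both F# major and its parallel. Building the minor-seventh chord from the parallel minor on F#: F#–A–C#–E.

F#-A-C#-E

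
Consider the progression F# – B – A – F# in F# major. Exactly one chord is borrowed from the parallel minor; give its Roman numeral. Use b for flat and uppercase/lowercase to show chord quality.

bIII

In F# major the diatonic chords are F#, G#m, A#m, B, C#, D#m, E#dim. Of the given chords, F# and B are diatonic. But A (A–C#–E) is foreign: the diatonic iii on degree 3 is A#m, whereas A comes from F# minor. It is labeled bIII.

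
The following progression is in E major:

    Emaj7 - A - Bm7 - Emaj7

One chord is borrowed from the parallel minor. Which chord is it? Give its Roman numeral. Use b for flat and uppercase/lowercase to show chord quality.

The diatonic triads in E major are E, F#m, G#m, A, B, C#m, D#dim. Emaj7 and A both belong to that set. But Bm7 (B–D–F#–A) is foreign: the diatonic V on degree 5 is B, whereas Bm7 comes from E minor. It is labeled v7.

v7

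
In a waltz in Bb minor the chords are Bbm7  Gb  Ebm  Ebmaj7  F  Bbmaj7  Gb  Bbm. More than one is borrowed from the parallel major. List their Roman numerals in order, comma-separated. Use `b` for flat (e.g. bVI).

The diatonic triads in Bb minor (with V from harmonic minor) are Bbm, Cdim, Db, Ebm, F, Gb, Ab. Of the given chords, Bbm7, Gb, Ebm, F and Bbm are diatonic. Ebmaj7 (Eb–G–Bb–D) doesn't fit — on degree 4 Bb minor would have Ebm (iv). Ebmaj7 is the degree-4 chord of Bb major, so it is the borrowed IVmaj7. Bbmaj7 (Bb–D–F–A) is not: scale degree 1 in Bb minor carries Bbm (i). In Bb major the chord on that degree is Bbmaj7, so here it functions as Imaj7, borrowed from the parallel major.

IVmaj7, Imaj7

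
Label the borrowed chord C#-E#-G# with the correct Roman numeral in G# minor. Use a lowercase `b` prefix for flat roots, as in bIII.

The root C# is the diatonic 4th degree of G# minor; the borrowing shows in the chord quality. The diatonic chord on degree 4 would be C#m (iv), but C#–E#–G# is the major chord from G# major. As a borrowed chord it is labeled IV.

IV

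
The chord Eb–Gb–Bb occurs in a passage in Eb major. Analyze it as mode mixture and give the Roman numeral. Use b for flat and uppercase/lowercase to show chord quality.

Eb is scale degree 1 in Eb major. The diatonic chord on degree 1 would be Eb (I), but Eb–Gb–Bb is the minor chord from Eb minor. As a borrowed chord it is labeled i.

i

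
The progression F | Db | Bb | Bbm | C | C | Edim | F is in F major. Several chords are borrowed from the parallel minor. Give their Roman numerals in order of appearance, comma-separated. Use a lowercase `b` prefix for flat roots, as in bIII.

bVI, iv

The diatonic triads in F major are F, Gm, Am, Bb, C, Dm, Edim. F, Bb, C and Edim are all diatonic. Db (Db–F–Ab) doesn't fit — on degree 6 F major would have Dm (vi). Db is the degree-6 chord of F minor, so it is the borrowed bVI. Bbm (Bb–Db–F) doesn't fit — on degree 4 F major would have Bb (IV). Bbm is the degree-4 chord of F minor, so it is the borrowed iv.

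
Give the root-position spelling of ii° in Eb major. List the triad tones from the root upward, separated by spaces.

The root, F, is scale degree 2 — the same note in Eb major and Eb minor; only the chord quality changes. In Eb minor the chord on F is F–Ab–Cb.

F Ab Cb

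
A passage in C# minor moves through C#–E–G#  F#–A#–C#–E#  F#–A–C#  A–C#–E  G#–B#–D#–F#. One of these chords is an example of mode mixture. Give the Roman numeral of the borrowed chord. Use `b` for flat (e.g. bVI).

IVmaj7

The diatonic triads in C# minor (with V from harmonic minor) are C#m, D#dim, E, F#m, G#, A, B. C#–E–G# = C#m, F#–A–C# = F#m, A–C#–E = A and G#–B#–D#–F# = G#7 all belong to that set. F#–A#–C#–E# is not: scale degree 4 in C# minor carries F#m (iv). In C# major the chord on that degree is F#maj7, so here it functions as IVmaj7, borrowed from the parallel major.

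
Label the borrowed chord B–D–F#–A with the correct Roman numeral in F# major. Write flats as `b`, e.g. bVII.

iv7

The root B is the diatonic 4th degree of F# major; the borrowing shows in the chord quality. The diatonic chord on degree 4 would be B (IV), but B–D–F#–A is the minor-seventh chord from F# minor. As a borrowed chord it is labeled iv7.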